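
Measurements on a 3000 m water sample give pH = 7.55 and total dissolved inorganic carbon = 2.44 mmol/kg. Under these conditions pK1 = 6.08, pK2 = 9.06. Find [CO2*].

[CO2*] = 0.0776 mmol/kg

α₀ = 1 / (1 + K1/[H⁺] + K1K2/[H⁺]²) = 1 / (1 + 10^+1.47 + 10^-0.04)
   = 1 / (1 + 29.512 + 0.91201) = 1/31.424 = 0.03182
[CO2*] = α₀ × DIC = 0.03182 × 2.44 = 0.0776 mmol/kg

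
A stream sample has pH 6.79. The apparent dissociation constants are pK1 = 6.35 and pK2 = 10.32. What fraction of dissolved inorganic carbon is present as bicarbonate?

α₁ = 0.733

α₁ = 1 / (1 + [H⁺]/K1 + K2/[H⁺]) = 1 / (1 + 10^-0.44 + 10^-3.53)
   = 1 / (1 + 0.36308 + 0.00029512) = 1/1.3634 = 0.7335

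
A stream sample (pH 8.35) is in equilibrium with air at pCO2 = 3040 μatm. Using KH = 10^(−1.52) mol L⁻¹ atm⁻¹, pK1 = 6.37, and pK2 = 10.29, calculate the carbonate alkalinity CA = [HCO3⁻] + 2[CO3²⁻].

[CO2*] = KH · pCO2 = 10^(−1.52) × 3040×10^-6 = 9.181×10^-5 mol/L
α₀ = 1/(1 + K1/[H⁺] + K1K2/[H⁺]²) = 1/(1 + 10^+1.98 + 10^+0.04) = 0.01025
DIC = [CO2*]/α₀ = 9.181×10^-5 / 0.01025 = 8.960 mmol/L
CA = (α₁ + 2α₂)·DIC = (0.9785 + 2×0.01123) × 8.960 = 8.97 mmol/L

CA = 8.97 mmol/L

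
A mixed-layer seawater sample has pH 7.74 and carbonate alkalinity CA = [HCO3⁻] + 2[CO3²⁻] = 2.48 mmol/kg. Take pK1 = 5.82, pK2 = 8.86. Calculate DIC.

CA = [HCO3⁻] + 2[CO3²⁻] = (α₁ + 2α₂)·DIC
At pH 7.74: [H⁺]/K1 = 10^-1.92 = 0.012023, K2/[H⁺] = 10^-1.12 = 0.075858
α₁ = 1/(1 + 0.012023 + 0.075858) = 1/1.0879 = 0.9192; α₂ = α₁·K2/[H⁺] = 0.06973
α₁ + 2α₂ = 1.0587
DIC = CA / (α₁ + 2α₂) = 2.48 / 1.0587 = 2.34 mmol/kg

DIC = 2.34 mmol/kg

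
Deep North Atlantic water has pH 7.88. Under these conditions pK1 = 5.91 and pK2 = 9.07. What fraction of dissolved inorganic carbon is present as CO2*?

α₀ = 0.00997

α₀ = 1 / (1 + K1/[H⁺] + K1K2/[H⁺]²) = 1 / (1 + 10^+1.97 + 10^+0.78)
   = 1 / (1 + 93.325 + 6.0256) = 1/100.35 = 0.009965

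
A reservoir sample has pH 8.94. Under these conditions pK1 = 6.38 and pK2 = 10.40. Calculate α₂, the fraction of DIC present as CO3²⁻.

α₂ = 1 / (1 + [H⁺]/K2 + [H⁺]²/(K1K2)) = 1 / (1 + 10^+1.46 + 10^-1.10)
   = 1 / (1 + 28.840 + 0.079433) = 1/29.920 = 0.03342

α₂ = 0.0334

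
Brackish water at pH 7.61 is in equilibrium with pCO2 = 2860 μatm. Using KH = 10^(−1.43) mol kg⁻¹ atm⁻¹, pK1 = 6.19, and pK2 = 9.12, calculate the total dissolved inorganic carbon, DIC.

[CO2*] = KH · pCO2 = 10^(−1.43) × 2860×10^-6 = 1.063×10^-4 mol/kg
α₀ = 1/(1 + K1/[H⁺] + K1K2/[H⁺]²) = 1/(1 + 10^+1.42 + 10^-0.09) = 0.03557
DIC = [CO2*]/α₀ = 1.063×10^-4 / 0.03557 = 2.99 mmol/kg

DIC = 2.99 mmol/kg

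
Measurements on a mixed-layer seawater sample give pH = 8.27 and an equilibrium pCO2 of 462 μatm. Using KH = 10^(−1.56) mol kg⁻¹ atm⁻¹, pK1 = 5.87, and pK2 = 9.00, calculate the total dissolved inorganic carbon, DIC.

DIC = 3.80 mmol/kg

[CO2*] = KH · pCO2 = 10^(−1.56) × 462×10^-6 = 1.272×10^-5 mol/kg
α₀ = 1/(1 + K1/[H⁺] + K1K2/[H⁺]²) = 1/(1 + 10^+2.40 + 10^+1.67) = 0.003345
DIC = [CO2*]/α₀ = 1.272×10^-5 / 0.003345 = 3.80 mmol/kg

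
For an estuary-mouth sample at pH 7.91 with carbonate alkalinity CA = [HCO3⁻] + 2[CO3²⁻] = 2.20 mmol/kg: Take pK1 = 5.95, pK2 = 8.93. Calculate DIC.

CA = [HCO3⁻] + 2[CO3²⁻] = (α₁ + 2α₂)·DIC
At pH 7.91: [H⁺]/K1 = 10^-1.96 = 0.010965, K2/[H⁺] = 10^-1.02 = 0.095499
α₁ = 1/(1 + 0.010965 + 0.095499) = 1/1.1065 = 0.9038; α₂ = α₁·K2/[H⁺] = 0.08631
α₁ + 2α₂ = 1.0764
DIC = CA / (α₁ + 2α₂) = 2.20 / 1.0764 = 2.04 mmol/kg

DIC = 2.04 mmol/kg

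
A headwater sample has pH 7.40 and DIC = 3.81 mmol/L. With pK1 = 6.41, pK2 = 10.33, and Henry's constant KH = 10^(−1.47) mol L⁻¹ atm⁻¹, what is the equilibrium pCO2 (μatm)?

pCO2 = 1.04×10^4 μatm

α₀ = 1 / (1 + K1/[H⁺] + K1K2/[H⁺]²) = 1 / (1 + 10^+0.99 + 10^-1.94)
   = 1 / (1 + 9.7724 + 0.011482) = 1/10.784 = 0.09273
[CO2*] = α₀ × DIC = 0.09273 × 3.81 = 0.3533 mmol/L
pCO2 = [CO2*]/KH = 3.533×10^-4 / 3.388×10^-2 = 1.04×10^4 μatm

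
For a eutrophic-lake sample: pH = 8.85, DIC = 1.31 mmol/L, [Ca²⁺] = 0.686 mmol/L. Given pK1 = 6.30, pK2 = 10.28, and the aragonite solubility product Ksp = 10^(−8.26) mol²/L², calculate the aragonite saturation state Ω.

Ω = 5.84

α₂ = 1 / (1 + [H⁺]/K2 + [H⁺]²/(K1K2)) = 1 / (1 + 10^+1.43 + 10^-1.12)
   = 1 / (1 + 26.915 + 0.075858) = 1/27.991 = 0.03573
[CO3²⁻] = α₂ × DIC = 0.03573 × 1.31 = 0.04680 mmol/L
Ksp = 10^(−8.26) = 5.495×10^-9
Ω = [Ca²⁺][CO3²⁻]/Ksp = (0.686×10^-3)(4.680×10^-5) / 5.495×10^-9 = 5.84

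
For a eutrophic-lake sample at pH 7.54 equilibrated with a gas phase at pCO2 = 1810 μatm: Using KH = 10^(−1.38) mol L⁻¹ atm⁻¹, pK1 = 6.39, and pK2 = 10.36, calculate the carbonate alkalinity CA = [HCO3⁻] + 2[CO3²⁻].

CA = 1.07 mmol/L

[CO2*] = KH · pCO2 = 10^(−1.38) × 1810×10^-6 = 7.545×10^-5 mol/L
α₀ = 1/(1 + K1/[H⁺] + K1K2/[H⁺]²) = 1/(1 + 10^+1.15 + 10^-1.67) = 0.06602
DIC = [CO2*]/α₀ = 7.545×10^-5 / 0.06602 = 1.143 mmol/L
CA = (α₁ + 2α₂)·DIC = (0.9326 + 2×0.001411) × 1.143 = 1.07 mmol/L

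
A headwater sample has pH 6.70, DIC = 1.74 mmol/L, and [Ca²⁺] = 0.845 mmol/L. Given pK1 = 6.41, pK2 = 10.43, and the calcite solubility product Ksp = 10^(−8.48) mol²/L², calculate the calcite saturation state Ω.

α₂ = 1 / (1 + [H⁺]/K2 + [H⁺]²/(K1K2)) = 1 / (1 + 10^+3.73 + 10^+3.44)
   = 1 / (1 + 5370.3 + 2754.2) = 1/8125.5 = 0.0001231
[CO3²⁻] = α₂ × DIC = 0.0001231 × 1.74 = 0.0002141 mmol/L = 0.2141 μmol/L
Ksp = 10^(−8.48) = 3.311×10^-9
Ω = [Ca²⁺][CO3²⁻]/Ksp = (0.845×10^-3)(2.141×10^-7) / 3.311×10^-9 = 0.0546

Ω = 0.0546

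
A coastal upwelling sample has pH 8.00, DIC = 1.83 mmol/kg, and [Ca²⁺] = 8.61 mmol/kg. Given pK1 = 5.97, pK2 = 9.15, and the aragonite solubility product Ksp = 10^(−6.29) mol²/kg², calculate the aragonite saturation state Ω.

Ω = 2.01

α₂ = 1 / (1 + [H⁺]/K2 + [H⁺]²/(K1K2)) = 1 / (1 + 10^+1.15 + 10^-0.88)
   = 1 / (1 + 14.125 + 0.13183) = 1/15.257 = 0.06554
[CO3²⁻] = α₂ × DIC = 0.06554 × 1.83 = 0.1199 mmol/kg
Ksp = 10^(−6.29) = 5.129×10^-7
Ω = [Ca²⁺][CO3²⁻]/Ksp = (8.61×10^-3)(1.199×10^-4) / 5.129×10^-7 = 2.01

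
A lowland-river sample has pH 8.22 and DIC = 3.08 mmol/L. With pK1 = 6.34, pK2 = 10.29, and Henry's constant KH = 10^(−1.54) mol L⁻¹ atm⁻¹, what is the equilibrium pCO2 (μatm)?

α₀ = 1 / (1 + K1/[H⁺] + K1K2/[H⁺]²) = 1 / (1 + 10^+1.88 + 10^-0.19)
   = 1 / (1 + 75.858 + 0.64565) = 1/77.503 = 0.01290
[CO2*] = α₀ × DIC = 0.01290 × 3.08 = 0.03974 mmol/L
pCO2 = [CO2*]/KH = 3.974×10^-5 / 2.884×10^-2 = 1380 μatm

pCO2 = 1380 μatm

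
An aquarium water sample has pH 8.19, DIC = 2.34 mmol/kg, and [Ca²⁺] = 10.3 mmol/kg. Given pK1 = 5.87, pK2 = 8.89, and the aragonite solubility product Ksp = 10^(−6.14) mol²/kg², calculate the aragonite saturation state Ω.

α₂ = 1 / (1 + [H⁺]/K2 + [H⁺]²/(K1K2)) = 1 / (1 + 10^+0.70 + 10^-1.62)
   = 1 / (1 + 5.0119 + 0.023988) = 1/6.0359 = 0.1657
[CO3²⁻] = α₂ × DIC = 0.1657 × 2.34 = 0.3877 mmol/kg
Ksp = 10^(−6.14) = 7.244×10^-7
Ω = [Ca²⁺][CO3²⁻]/Ksp = (10.3×10^-3)(3.877×10^-4) / 7.244×10^-7 = 5.51

Ω = 5.51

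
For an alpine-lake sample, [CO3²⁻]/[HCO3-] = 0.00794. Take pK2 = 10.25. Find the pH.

From K2 = [H⁺][CO3²⁻]/[HCO3-]:  pH = pK2 + log₁₀([CO3²⁻]/[HCO3-])
log₁₀(0.00794) = -2.100
pH = 10.25 + (-2.100) = 8.15

pH = 8.15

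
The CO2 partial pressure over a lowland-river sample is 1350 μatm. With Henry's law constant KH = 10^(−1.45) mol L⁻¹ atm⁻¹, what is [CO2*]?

[CO2*] = 47.9 μmol/L

KH = 10^(−1.45) = 3.548×10^-2 mol L⁻¹ atm⁻¹
[CO2*] = KH · pCO2 = 3.548×10^-2 × 1350×10^-6 atm = 4.79×10^-5 mol/L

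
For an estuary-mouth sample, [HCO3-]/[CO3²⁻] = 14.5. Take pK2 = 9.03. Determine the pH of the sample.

pH = 7.87

From K2 = [H⁺][CO3²⁻]/[HCO3-]:  pH = pK2 − log₁₀([HCO3-]/[CO3²⁻])
log₁₀(14.5) = +1.161
pH = 9.03 − (+1.161) = 7.87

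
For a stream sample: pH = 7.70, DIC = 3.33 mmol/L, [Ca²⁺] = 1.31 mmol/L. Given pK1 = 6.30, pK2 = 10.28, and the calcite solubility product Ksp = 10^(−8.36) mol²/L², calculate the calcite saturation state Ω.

α₂ = 1 / (1 + [H⁺]/K2 + [H⁺]²/(K1K2)) = 1 / (1 + 10^+2.58 + 10^+1.18)
   = 1 / (1 + 380.19 + 15.136) = 1/396.33 = 0.002523
[CO3²⁻] = α₂ × DIC = 0.002523 × 3.33 = 0.008402 mmol/L = 8.402 μmol/L
Ksp = 10^(−8.36) = 4.365×10^-9
Ω = [Ca²⁺][CO3²⁻]/Ksp = (1.31×10^-3)(8.402×10^-6) / 4.365×10^-9 = 2.52

Ω = 2.52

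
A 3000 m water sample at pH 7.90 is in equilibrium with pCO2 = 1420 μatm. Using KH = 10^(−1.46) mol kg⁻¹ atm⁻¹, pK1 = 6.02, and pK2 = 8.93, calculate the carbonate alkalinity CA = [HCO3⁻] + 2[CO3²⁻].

CA = 4.43 mmol/kg

[CO2*] = KH · pCO2 = 10^(−1.46) × 1420×10^-6 = 4.924×10^-5 mol/kg
α₀ = 1/(1 + K1/[H⁺] + K1K2/[H⁺]²) = 1/(1 + 10^+1.88 + 10^+0.85) = 0.01191
DIC = [CO2*]/α₀ = 4.924×10^-5 / 0.01191 = 4.133 mmol/kg
CA = (α₁ + 2α₂)·DIC = (0.9037 + 2×0.08434) × 4.133 = 4.43 mmol/kg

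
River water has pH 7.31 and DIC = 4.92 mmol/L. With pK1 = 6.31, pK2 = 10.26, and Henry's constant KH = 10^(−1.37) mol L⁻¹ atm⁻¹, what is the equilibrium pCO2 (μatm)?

pCO2 = 1.05×10^4 μatm

α₀ = 1 / (1 + K1/[H⁺] + K1K2/[H⁺]²) = 1 / (1 + 10^+1.00 + 10^-1.95)
   = 1 / (1 + 10.000 + 0.011220) = 1/11.011 = 0.09082
[CO2*] = α₀ × DIC = 0.09082 × 4.92 = 0.4468 mmol/L
pCO2 = [CO2*]/KH = 4.468×10^-4 / 4.266×10^-2 = 1.05×10^4 μatm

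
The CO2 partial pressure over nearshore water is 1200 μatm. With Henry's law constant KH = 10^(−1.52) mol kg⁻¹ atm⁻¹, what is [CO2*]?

KH = 10^(−1.52) = 3.020×10^-2 mol kg⁻¹ atm⁻¹
[CO2*] = KH · pCO2 = 3.020×10^-2 × 1200×10^-6 atm = 3.62×10^-5 mol/kg

[CO2*] = 36.2 μmol/kg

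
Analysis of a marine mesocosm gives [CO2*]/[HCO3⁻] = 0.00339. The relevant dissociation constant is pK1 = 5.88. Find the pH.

From K1 = [H⁺][HCO3⁻]/[CO2*]:  pH = pK1 − log₁₀([CO2*]/[HCO3⁻])
log₁₀(0.00339) = -2.470
pH = 5.88 − (-2.470) = 8.35

pH = 8.35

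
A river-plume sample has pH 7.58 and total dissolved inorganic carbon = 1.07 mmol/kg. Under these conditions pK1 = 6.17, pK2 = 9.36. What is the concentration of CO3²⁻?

[CO3²⁻] = 16.8 μmol/kg

α₂ = 1 / (1 + [H⁺]/K2 + [H⁺]²/(K1K2)) = 1 / (1 + 10^+1.78 + 10^+0.37)
   = 1 / (1 + 60.256 + 2.3442) = 1/63.600 = 0.01572
[CO3²⁻] = α₂ × DIC = 0.01572 × 1.07 = 0.0168 mmol/kg = 16.8 μmol/kg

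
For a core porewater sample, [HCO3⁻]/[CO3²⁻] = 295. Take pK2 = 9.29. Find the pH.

From K2 = [H⁺][CO3²⁻]/[HCO3⁻]:  pH = pK2 − log₁₀([HCO3⁻]/[CO3²⁻])
log₁₀(295) = +2.470
pH = 9.29 − (+2.470) = 6.82

pH = 6.82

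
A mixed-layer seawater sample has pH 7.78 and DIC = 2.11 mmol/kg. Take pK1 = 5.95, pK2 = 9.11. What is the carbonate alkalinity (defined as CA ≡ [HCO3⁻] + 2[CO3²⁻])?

CA = 2.17 mmol/kg

CA = [HCO3⁻] + 2[CO3²⁻] = (α₁ + 2α₂)·DIC
At pH 7.78: [H⁺]/K1 = 10^-1.83 = 0.014791, K2/[H⁺] = 10^-1.33 = 0.046774
α₁ = 1/(1 + 0.014791 + 0.046774) = 1/1.0616 = 0.9420; α₂ = α₁·K2/[H⁺] = 0.04406
α₁ + 2α₂ = 1.0301
CA = 1.0301 × 2.11 = 2.17 mmol/kg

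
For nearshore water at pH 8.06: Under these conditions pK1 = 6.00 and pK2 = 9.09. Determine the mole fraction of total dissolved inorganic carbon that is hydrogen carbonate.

α₁ = 1 / (1 + [H⁺]/K1 + K2/[H⁺]) = 1 / (1 + 10^-2.06 + 10^-1.03)
   = 1 / (1 + 0.0087096 + 0.093325) = 1/1.1020 = 0.9074

α₁ = 0.907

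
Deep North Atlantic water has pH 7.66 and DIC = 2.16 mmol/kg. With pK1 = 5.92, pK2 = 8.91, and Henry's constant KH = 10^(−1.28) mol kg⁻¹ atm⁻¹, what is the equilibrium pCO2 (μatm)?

α₀ = 1 / (1 + K1/[H⁺] + K1K2/[H⁺]²) = 1 / (1 + 10^+1.74 + 10^+0.49)
   = 1 / (1 + 54.954 + 3.0903) = 1/59.044 = 0.01694
[CO2*] = α₀ × DIC = 0.01694 × 2.16 = 0.03658 mmol/kg
pCO2 = [CO2*]/KH = 3.658×10^-5 / 5.248×10^-2 = 697 μatm

pCO2 = 697 μatm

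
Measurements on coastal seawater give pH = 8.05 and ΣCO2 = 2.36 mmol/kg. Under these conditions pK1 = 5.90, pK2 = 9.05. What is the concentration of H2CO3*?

α₀ = 1 / (1 + K1/[H⁺] + K1K2/[H⁺]²) = 1 / (1 + 10^+2.15 + 10^+1.15)
   = 1 / (1 + 141.25 + 14.125) = 1/156.38 = 0.006395
[CO2*] = α₀ × DIC = 0.006395 × 2.36 = 0.0151 mmol/kg = 15.1 μmol/kg

[CO2*] = 15.1 μmol/kg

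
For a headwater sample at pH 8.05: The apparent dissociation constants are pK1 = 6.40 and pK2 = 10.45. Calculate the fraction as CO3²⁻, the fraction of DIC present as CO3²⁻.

α₂ = 1 / (1 + [H⁺]/K2 + [H⁺]²/(K1K2)) = 1 / (1 + 10^+2.40 + 10^+0.75)
   = 1 / (1 + 251.19 + 5.6234) = 1/257.81 = 0.003879

α₂ = 0.00388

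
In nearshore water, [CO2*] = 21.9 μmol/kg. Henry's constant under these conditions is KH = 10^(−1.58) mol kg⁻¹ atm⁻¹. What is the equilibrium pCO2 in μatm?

pCO2 = 833 μatm

KH = 10^(−1.58) = 2.630×10^-2 mol kg⁻¹ atm⁻¹
pCO2 = [CO2*]/KH = 21.9×10^-6 / 2.630×10^-2 = 8.33×10^-4 atm = 833 μatm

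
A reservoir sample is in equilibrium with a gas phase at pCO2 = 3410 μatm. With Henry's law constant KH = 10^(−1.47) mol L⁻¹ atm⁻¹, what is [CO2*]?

KH = 10^(−1.47) = 3.388×10^-2 mol L⁻¹ atm⁻¹
[CO2*] = KH · pCO2 = 3.388×10^-2 × 3410×10^-6 atm = 1.16×10^-4 mol/L

[CO2*] = 116 μmol/L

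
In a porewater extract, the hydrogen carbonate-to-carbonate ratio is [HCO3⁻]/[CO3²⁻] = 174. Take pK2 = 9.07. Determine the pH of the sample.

From K2 = [H⁺][CO3²⁻]/[HCO3⁻]:  pH = pK2 − log₁₀([HCO3⁻]/[CO3²⁻])
log₁₀(174) = +2.241
pH = 9.07 − (+2.241) = 6.83

pH = 6.83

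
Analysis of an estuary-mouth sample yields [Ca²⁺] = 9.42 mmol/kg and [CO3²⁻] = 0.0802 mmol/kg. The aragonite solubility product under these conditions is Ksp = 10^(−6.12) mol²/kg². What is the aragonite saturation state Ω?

Ω = 0.996

Ksp = 10^(−6.12) = 7.586×10^-7
Ω = [Ca²⁺][CO3²⁻]/Ksp = (9.42×10^-3)(0.0802×10^-3) / 7.586×10^-7 = 0.996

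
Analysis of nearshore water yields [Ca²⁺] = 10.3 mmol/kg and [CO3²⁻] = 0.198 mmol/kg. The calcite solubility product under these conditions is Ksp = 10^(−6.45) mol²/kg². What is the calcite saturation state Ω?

Ksp = 10^(−6.45) = 3.548×10^-7
Ω = [Ca²⁺][CO3²⁻]/Ksp = (10.3×10^-3)(0.198×10^-3) / 3.548×10^-7 = 5.75

Ω = 5.75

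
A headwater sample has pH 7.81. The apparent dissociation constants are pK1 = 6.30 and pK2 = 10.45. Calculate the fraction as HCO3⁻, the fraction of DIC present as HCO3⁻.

α₁ = 1 / (1 + [H⁺]/K1 + K2/[H⁺]) = 1 / (1 + 10^-1.51 + 10^-2.64)
   = 1 / (1 + 0.030903 + 0.0022909) = 1/1.0332 = 0.9679

α₁ = 0.968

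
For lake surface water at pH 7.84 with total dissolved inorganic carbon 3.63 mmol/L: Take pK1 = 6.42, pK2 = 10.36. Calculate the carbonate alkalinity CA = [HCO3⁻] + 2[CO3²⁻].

CA = [HCO3⁻] + 2[CO3²⁻] = (α₁ + 2α₂)·DIC
At pH 7.84: [H⁺]/K1 = 10^-1.42 = 0.038019, K2/[H⁺] = 10^-2.52 = 0.0030200
α₁ = 1/(1 + 0.038019 + 0.0030200) = 1/1.0410 = 0.9606; α₂ = α₁·K2/[H⁺] = 0.002901
α₁ + 2α₂ = 0.9664
CA = 0.9664 × 3.63 = 3.51 mmol/L

CA = 3.51 mmol/L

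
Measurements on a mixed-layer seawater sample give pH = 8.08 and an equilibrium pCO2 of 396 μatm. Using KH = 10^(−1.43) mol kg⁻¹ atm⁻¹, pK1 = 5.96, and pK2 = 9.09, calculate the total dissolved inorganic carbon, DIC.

[CO2*] = KH · pCO2 = 10^(−1.43) × 396×10^-6 = 1.471×10^-5 mol/kg
α₀ = 1/(1 + K1/[H⁺] + K1K2/[H⁺]²) = 1/(1 + 10^+2.12 + 10^+1.11) = 0.006863
DIC = [CO2*]/α₀ = 1.471×10^-5 / 0.006863 = 2.14 mmol/kg

DIC = 2.14 mmol/kg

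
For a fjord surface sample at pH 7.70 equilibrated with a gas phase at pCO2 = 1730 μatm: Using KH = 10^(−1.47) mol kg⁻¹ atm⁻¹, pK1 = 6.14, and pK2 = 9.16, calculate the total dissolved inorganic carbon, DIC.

[CO2*] = KH · pCO2 = 10^(−1.47) × 1730×10^-6 = 5.862×10^-5 mol/kg
α₀ = 1/(1 + K1/[H⁺] + K1K2/[H⁺]²) = 1/(1 + 10^+1.56 + 10^+0.10) = 0.02593
DIC = [CO2*]/α₀ = 5.862×10^-5 / 0.02593 = 2.26 mmol/kg

DIC = 2.26 mmol/kg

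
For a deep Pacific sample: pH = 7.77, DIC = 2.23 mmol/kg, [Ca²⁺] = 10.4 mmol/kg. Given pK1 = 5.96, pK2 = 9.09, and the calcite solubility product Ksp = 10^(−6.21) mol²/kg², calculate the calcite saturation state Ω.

Ω = 1.69

α₂ = 1 / (1 + [H⁺]/K2 + [H⁺]²/(K1K2)) = 1 / (1 + 10^+1.32 + 10^-0.49)
   = 1 / (1 + 20.893 + 0.32359) = 1/22.217 = 0.04501
[CO3²⁻] = α₂ × DIC = 0.04501 × 2.23 = 0.1004 mmol/kg
Ksp = 10^(−6.21) = 6.166×10^-7
Ω = [Ca²⁺][CO3²⁻]/Ksp = (10.4×10^-3)(1.004×10^-4) / 6.166×10^-7 = 1.69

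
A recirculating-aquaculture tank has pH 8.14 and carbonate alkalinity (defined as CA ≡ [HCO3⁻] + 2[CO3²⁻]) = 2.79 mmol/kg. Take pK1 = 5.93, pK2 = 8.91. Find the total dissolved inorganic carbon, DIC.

CA = [HCO3⁻] + 2[CO3²⁻] = (α₁ + 2α₂)·DIC
At pH 8.14: [H⁺]/K1 = 10^-2.21 = 0.0061660, K2/[H⁺] = 10^-0.77 = 0.16982
α₁ = 1/(1 + 0.0061660 + 0.16982) = 1/1.1760 = 0.8503; α₂ = α₁·K2/[H⁺] = 0.1444
α₁ + 2α₂ = 1.1392
DIC = CA / (α₁ + 2α₂) = 2.79 / 1.1392 = 2.45 mmol/kg

DIC = 2.45 mmol/kg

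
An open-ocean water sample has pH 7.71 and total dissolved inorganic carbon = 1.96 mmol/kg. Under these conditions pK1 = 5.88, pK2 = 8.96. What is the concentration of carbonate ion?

[CO3²⁻] = 0.103 mmol/kg

α₂ = 1 / (1 + [H⁺]/K2 + [H⁺]²/(K1K2)) = 1 / (1 + 10^+1.25 + 10^-0.58)
   = 1 / (1 + 17.783 + 0.26303) = 1/19.046 = 0.05250
[CO3²⁻] = α₂ × DIC = 0.05250 × 1.96 = 0.103 mmol/kg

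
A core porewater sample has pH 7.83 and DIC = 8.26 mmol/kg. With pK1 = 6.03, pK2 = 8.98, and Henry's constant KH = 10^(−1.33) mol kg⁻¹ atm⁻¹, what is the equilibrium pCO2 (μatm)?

pCO2 = 2580 μatm

α₀ = 1 / (1 + K1/[H⁺] + K1K2/[H⁺]²) = 1 / (1 + 10^+1.80 + 10^+0.65)
   = 1 / (1 + 63.096 + 4.4668) = 1/68.563 = 0.01459
[CO2*] = α₀ × DIC = 0.01459 × 8.26 = 0.1205 mmol/kg
pCO2 = [CO2*]/KH = 1.205×10^-4 / 4.677×10^-2 = 2580 μatm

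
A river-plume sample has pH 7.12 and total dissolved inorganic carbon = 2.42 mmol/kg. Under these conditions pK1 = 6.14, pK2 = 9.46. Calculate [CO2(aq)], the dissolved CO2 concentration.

α₀ = 1 / (1 + K1/[H⁺] + K1K2/[H⁺]²) = 1 / (1 + 10^+0.98 + 10^-1.36)
   = 1 / (1 + 9.5499 + 0.043652) = 1/10.594 = 0.09440
[CO2*] = α₀ × DIC = 0.09440 × 2.42 = 0.228 mmol/kg

[CO2*] = 0.228 mmol/kg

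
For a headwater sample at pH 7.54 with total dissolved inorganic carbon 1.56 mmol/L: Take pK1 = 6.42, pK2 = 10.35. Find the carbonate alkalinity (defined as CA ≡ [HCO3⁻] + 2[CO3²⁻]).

CA = 1.45 mmol/L

CA = [HCO3⁻] + 2[CO3²⁻] = (α₁ + 2α₂)·DIC
At pH 7.54: [H⁺]/K1 = 10^-1.12 = 0.075858, K2/[H⁺] = 10^-2.81 = 0.0015488
α₁ = 1/(1 + 0.075858 + 0.0015488) = 1/1.0774 = 0.9282; α₂ = α₁·K2/[H⁺] = 0.001438
α₁ + 2α₂ = 0.9310
CA = 0.9310 × 1.56 = 1.45 mmol/L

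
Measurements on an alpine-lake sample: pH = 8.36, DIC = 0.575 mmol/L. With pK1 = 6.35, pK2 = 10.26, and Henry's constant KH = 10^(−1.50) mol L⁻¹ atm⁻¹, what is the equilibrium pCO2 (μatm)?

pCO2 = 174 μatm

α₀ = 1 / (1 + K1/[H⁺] + K1K2/[H⁺]²) = 1 / (1 + 10^+2.01 + 10^+0.11)
   = 1 / (1 + 102.33 + 1.2882) = 1/104.62 = 0.009559
[CO2*] = α₀ × DIC = 0.009559 × 0.575 = 0.005496 mmol/L = 5.496 μmol/L
pCO2 = [CO2*]/KH = 5.496×10^-6 / 3.162×10^-2 = 174 μatm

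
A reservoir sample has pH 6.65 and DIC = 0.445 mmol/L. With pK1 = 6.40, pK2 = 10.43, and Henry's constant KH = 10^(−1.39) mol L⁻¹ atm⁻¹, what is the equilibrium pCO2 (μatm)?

α₀ = 1 / (1 + K1/[H⁺] + K1K2/[H⁺]²) = 1 / (1 + 10^+0.25 + 10^-3.53)
   = 1 / (1 + 1.7783 + 0.00029512) = 1/2.7786 = 0.3599
[CO2*] = α₀ × DIC = 0.3599 × 0.445 = 0.1602 mmol/L
pCO2 = [CO2*]/KH = 1.602×10^-4 / 4.074×10^-2 = 3930 μatm

pCO2 = 3930 μatm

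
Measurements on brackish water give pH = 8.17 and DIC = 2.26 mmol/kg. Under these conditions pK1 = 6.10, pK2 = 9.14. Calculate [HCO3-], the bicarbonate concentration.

α₁ = 1 / (1 + [H⁺]/K1 + K2/[H⁺]) = 1 / (1 + 10^-2.07 + 10^-0.97)
   = 1 / (1 + 0.0085114 + 0.10715) = 1/1.1157 = 0.8963
[HCO3⁻] = α₁ × DIC = 0.8963 × 2.26 = 2.03 mmol/kg

[HCO3⁻] = 2.03 mmol/kg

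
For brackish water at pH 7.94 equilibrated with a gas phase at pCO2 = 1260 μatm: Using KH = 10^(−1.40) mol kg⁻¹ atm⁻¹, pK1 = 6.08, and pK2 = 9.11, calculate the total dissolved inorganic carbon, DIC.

[CO2*] = KH · pCO2 = 10^(−1.40) × 1260×10^-6 = 5.016×10^-5 mol/kg
α₀ = 1/(1 + K1/[H⁺] + K1K2/[H⁺]²) = 1/(1 + 10^+1.86 + 10^+0.69) = 0.01276
DIC = [CO2*]/α₀ = 5.016×10^-5 / 0.01276 = 3.93 mmol/kg

DIC = 3.93 mmol/kg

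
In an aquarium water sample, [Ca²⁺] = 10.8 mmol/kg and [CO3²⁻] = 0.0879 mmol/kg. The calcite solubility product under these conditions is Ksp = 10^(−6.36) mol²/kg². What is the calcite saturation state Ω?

Ksp = 10^(−6.36) = 4.365×10^-7
Ω = [Ca²⁺][CO3²⁻]/Ksp = (10.8×10^-3)(0.0879×10^-3) / 4.365×10^-7 = 2.17

Ω = 2.17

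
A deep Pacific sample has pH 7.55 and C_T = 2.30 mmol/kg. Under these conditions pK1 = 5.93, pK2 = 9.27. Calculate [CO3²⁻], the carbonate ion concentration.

α₂ = 1 / (1 + [H⁺]/K2 + [H⁺]²/(K1K2)) = 1 / (1 + 10^+1.72 + 10^+0.10)
   = 1 / (1 + 52.481 + 1.2589) = 1/54.740 = 0.01827
[CO3²⁻] = α₂ × DIC = 0.01827 × 2.30 = 0.0420 mmol/kg

[CO3²⁻] = 0.0420 mmol/kg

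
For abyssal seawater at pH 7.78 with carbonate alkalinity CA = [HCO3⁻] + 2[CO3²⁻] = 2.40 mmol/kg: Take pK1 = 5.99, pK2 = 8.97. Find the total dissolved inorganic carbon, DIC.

DIC = 2.30 mmol/kg

CA = [HCO3⁻] + 2[CO3²⁻] = (α₁ + 2α₂)·DIC
At pH 7.78: [H⁺]/K1 = 10^-1.79 = 0.016218, K2/[H⁺] = 10^-1.19 = 0.064565
α₁ = 1/(1 + 0.016218 + 0.064565) = 1/1.0808 = 0.9253; α₂ = α₁·K2/[H⁺] = 0.05974
α₁ + 2α₂ = 1.0447
DIC = CA / (α₁ + 2α₂) = 2.40 / 1.0447 = 2.30 mmol/kg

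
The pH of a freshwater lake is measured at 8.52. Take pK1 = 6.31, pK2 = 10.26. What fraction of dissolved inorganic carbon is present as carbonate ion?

α₂ = 0.0178

α₂ = 1 / (1 + [H⁺]/K2 + [H⁺]²/(K1K2)) = 1 / (1 + 10^+1.74 + 10^-0.47)
   = 1 / (1 + 54.954 + 0.33884) = 1/56.293 = 0.01776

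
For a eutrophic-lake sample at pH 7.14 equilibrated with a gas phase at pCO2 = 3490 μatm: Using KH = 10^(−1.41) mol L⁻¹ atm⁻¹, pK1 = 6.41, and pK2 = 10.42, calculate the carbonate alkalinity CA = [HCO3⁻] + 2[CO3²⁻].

[CO2*] = KH · pCO2 = 10^(−1.41) × 3490×10^-6 = 1.358×10^-4 mol/L
α₀ = 1/(1 + K1/[H⁺] + K1K2/[H⁺]²) = 1/(1 + 10^+0.73 + 10^-2.55) = 0.1569
DIC = [CO2*]/α₀ = 1.358×10^-4 / 0.1569 = 0.8653 mmol/L
CA = (α₁ + 2α₂)·DIC = (0.8426 + 2×0.0004422) × 0.8653 = 0.730 mmol/L

CA = 0.730 mmol/L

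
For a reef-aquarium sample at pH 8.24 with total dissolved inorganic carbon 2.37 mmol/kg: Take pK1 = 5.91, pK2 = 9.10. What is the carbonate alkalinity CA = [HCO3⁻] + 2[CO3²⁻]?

CA = [HCO3⁻] + 2[CO3²⁻] = (α₁ + 2α₂)·DIC
At pH 8.24: [H⁺]/K1 = 10^-2.33 = 0.0046774, K2/[H⁺] = 10^-0.86 = 0.13804
α₁ = 1/(1 + 0.0046774 + 0.13804) = 1/1.1427 = 0.8751; α₂ = α₁·K2/[H⁺] = 0.1208
α₁ + 2α₂ = 1.1167
CA = 1.1167 × 2.37 = 2.65 mmol/kg

CA = 2.65 mmol/kg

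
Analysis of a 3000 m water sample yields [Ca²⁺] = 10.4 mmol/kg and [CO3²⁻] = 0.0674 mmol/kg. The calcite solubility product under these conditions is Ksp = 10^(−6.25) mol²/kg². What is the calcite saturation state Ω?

Ksp = 10^(−6.25) = 5.623×10^-7
Ω = [Ca²⁺][CO3²⁻]/Ksp = (10.4×10^-3)(0.0674×10^-3) / 5.623×10^-7 = 1.25

Ω = 1.25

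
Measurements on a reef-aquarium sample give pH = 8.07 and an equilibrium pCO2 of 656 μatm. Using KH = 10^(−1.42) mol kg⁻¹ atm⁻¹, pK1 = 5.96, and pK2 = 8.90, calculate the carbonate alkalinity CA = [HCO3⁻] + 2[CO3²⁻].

[CO2*] = KH · pCO2 = 10^(−1.42) × 656×10^-6 = 2.494×10^-5 mol/kg
α₀ = 1/(1 + K1/[H⁺] + K1K2/[H⁺]²) = 1/(1 + 10^+2.11 + 10^+1.28) = 0.006717
DIC = [CO2*]/α₀ = 2.494×10^-5 / 0.006717 = 3.713 mmol/kg
CA = (α₁ + 2α₂)·DIC = (0.8653 + 2×0.1280) × 3.713 = 4.16 mmol/kg

CA = 4.16 mmol/kg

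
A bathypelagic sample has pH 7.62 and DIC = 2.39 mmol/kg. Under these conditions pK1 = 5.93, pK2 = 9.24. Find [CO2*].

α₀ = 1 / (1 + K1/[H⁺] + K1K2/[H⁺]²) = 1 / (1 + 10^+1.69 + 10^+0.07)
   = 1 / (1 + 48.978 + 1.1749) = 1/51.153 = 0.01955
[CO2*] = α₀ × DIC = 0.01955 × 2.39 = 0.0467 mmol/kg

[CO2*] = 0.0467 mmol/kg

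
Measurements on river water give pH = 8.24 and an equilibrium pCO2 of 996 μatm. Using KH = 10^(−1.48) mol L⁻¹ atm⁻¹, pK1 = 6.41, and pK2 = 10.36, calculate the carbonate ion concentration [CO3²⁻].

[CO3²⁻] = 16.9 μmol/L

[CO2*] = KH · pCO2 = 10^(−1.48) × 996×10^-6 = 3.298×10^-5 mol/L
α₀ = 1/(1 + K1/[H⁺] + K1K2/[H⁺]²) = 1/(1 + 10^+1.83 + 10^-0.29) = 0.01447
DIC = [CO2*]/α₀ = 3.298×10^-5 / 0.01447 = 2.280 mmol/L
[CO3²⁻] = α₂·DIC; α₂ = 0.007420, so [CO3²⁻] = 0.007420 × 2.280 = 0.0169 mmol/L = 16.9 μmol/L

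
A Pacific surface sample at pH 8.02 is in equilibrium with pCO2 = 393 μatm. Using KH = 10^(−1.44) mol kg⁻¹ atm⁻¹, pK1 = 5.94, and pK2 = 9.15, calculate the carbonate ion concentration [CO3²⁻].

[CO3²⁻] = 0.127 mmol/kg

[CO2*] = KH · pCO2 = 10^(−1.44) × 393×10^-6 = 1.427×10^-5 mol/kg
α₀ = 1/(1 + K1/[H⁺] + K1K2/[H⁺]²) = 1/(1 + 10^+2.08 + 10^+0.95) = 0.007684
DIC = [CO2*]/α₀ = 1.427×10^-5 / 0.007684 = 1.857 mmol/kg
[CO3²⁻] = α₂·DIC; α₂ = 0.06848, so [CO3²⁻] = 0.06848 × 1.857 = 0.127 mmol/kg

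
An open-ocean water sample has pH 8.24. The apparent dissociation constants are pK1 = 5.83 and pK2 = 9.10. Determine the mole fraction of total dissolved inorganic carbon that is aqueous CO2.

α₀ = 1 / (1 + K1/[H⁺] + K1K2/[H⁺]²) = 1 / (1 + 10^+2.41 + 10^+1.55)
   = 1 / (1 + 257.04 + 35.481) = 1/293.52 = 0.003407

α₀ = 0.00341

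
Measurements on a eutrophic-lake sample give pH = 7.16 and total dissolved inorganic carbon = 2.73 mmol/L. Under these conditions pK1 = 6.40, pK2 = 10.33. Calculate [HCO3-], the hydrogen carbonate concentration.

α₁ = 1 / (1 + [H⁺]/K1 + K2/[H⁺]) = 1 / (1 + 10^-0.76 + 10^-3.17)
   = 1 / (1 + 0.17378 + 0.00067608) = 1/1.1745 = 0.8515
[HCO3⁻] = α₁ × DIC = 0.8515 × 2.73 = 2.32 mmol/L

[HCO3⁻] = 2.32 mmol/L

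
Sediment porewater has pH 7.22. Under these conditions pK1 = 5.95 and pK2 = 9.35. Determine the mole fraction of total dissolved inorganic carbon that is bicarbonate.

α₁ = 1 / (1 + [H⁺]/K1 + K2/[H⁺]) = 1 / (1 + 10^-1.27 + 10^-2.13)
   = 1 / (1 + 0.053703 + 0.0074131) = 1/1.0611 = 0.9424

α₁ = 0.942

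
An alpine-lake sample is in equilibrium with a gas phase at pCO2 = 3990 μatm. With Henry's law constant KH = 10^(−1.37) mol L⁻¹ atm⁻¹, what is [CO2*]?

[CO2*] = 170 μmol/L

KH = 10^(−1.37) = 4.266×10^-2 mol L⁻¹ atm⁻¹
[CO2*] = KH · pCO2 = 4.266×10^-2 × 3990×10^-6 atm = 1.70×10^-4 mol/L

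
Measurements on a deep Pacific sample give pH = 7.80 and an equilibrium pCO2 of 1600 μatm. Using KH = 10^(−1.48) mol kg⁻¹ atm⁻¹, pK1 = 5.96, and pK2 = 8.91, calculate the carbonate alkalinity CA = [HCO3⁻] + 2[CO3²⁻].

CA = 4.23 mmol/kg

[CO2*] = KH · pCO2 = 10^(−1.48) × 1600×10^-6 = 5.298×10^-5 mol/kg
α₀ = 1/(1 + K1/[H⁺] + K1K2/[H⁺]²) = 1/(1 + 10^+1.84 + 10^+0.73) = 0.01324
DIC = [CO2*]/α₀ = 5.298×10^-5 / 0.01324 = 4.003 mmol/kg
CA = (α₁ + 2α₂)·DIC = (0.9157 + 2×0.07108) × 4.003 = 4.23 mmol/kg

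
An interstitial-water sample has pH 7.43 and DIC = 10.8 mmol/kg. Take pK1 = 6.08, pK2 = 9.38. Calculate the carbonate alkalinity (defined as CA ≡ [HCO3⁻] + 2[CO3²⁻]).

CA = 10.5 mmol/kg

CA = [HCO3⁻] + 2[CO3²⁻] = (α₁ + 2α₂)·DIC
At pH 7.43: [H⁺]/K1 = 10^-1.35 = 0.044668, K2/[H⁺] = 10^-1.95 = 0.011220
α₁ = 1/(1 + 0.044668 + 0.011220) = 1/1.0559 = 0.9471; α₂ = α₁·K2/[H⁺] = 0.01063
α₁ + 2α₂ = 0.9683
CA = 0.9683 × 10.8 = 10.5 mmol/kg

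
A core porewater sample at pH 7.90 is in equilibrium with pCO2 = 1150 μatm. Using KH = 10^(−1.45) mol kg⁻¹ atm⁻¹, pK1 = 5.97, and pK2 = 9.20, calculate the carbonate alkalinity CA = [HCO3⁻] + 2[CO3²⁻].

[CO2*] = KH · pCO2 = 10^(−1.45) × 1150×10^-6 = 4.080×10^-5 mol/kg
α₀ = 1/(1 + K1/[H⁺] + K1K2/[H⁺]²) = 1/(1 + 10^+1.93 + 10^+0.63) = 0.01106
DIC = [CO2*]/α₀ = 4.080×10^-5 / 0.01106 = 3.688 mmol/kg
CA = (α₁ + 2α₂)·DIC = (0.9417 + 2×0.04720) × 3.688 = 3.82 mmol/kg

CA = 3.82 mmol/kg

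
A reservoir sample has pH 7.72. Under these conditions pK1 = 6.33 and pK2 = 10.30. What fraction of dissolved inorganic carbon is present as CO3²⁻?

α₂ = 1 / (1 + [H⁺]/K2 + [H⁺]²/(K1K2)) = 1 / (1 + 10^+2.58 + 10^+1.19)
   = 1 / (1 + 380.19 + 15.488) = 1/396.68 = 0.002521

α₂ = 0.00252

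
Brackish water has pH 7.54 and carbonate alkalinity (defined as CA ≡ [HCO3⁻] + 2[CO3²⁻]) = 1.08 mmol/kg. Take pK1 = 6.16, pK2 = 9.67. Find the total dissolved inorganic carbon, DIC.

CA = [HCO3⁻] + 2[CO3²⁻] = (α₁ + 2α₂)·DIC
At pH 7.54: [H⁺]/K1 = 10^-1.38 = 0.041687, K2/[H⁺] = 10^-2.13 = 0.0074131
α₁ = 1/(1 + 0.041687 + 0.0074131) = 1/1.0491 = 0.9532; α₂ = α₁·K2/[H⁺] = 0.007066
α₁ + 2α₂ = 0.9673
DIC = CA / (α₁ + 2α₂) = 1.08 / 0.9673 = 1.12 mmol/kg

DIC = 1.12 mmol/kg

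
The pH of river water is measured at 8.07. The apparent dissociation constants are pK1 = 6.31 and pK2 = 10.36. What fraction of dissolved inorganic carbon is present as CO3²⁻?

α₂ = 0.00502

α₂ = 1 / (1 + [H⁺]/K2 + [H⁺]²/(K1K2)) = 1 / (1 + 10^+2.29 + 10^+0.53)
   = 1 / (1 + 194.98 + 3.3884) = 1/199.37 = 0.005016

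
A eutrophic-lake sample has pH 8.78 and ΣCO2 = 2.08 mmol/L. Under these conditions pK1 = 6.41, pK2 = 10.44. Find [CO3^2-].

α₂ = 1 / (1 + [H⁺]/K2 + [H⁺]²/(K1K2)) = 1 / (1 + 10^+1.66 + 10^-0.71)
   = 1 / (1 + 45.709 + 0.19498) = 1/46.904 = 0.02132
[CO3²⁻] = α₂ × DIC = 0.02132 × 2.08 = 0.0443 mmol/L

[CO3²⁻] = 0.0443 mmol/L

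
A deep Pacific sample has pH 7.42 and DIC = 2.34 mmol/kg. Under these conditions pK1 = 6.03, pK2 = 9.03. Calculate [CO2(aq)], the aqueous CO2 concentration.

α₀ = 1 / (1 + K1/[H⁺] + K1K2/[H⁺]²) = 1 / (1 + 10^+1.39 + 10^-0.22)
   = 1 / (1 + 24.547 + 0.60256) = 1/26.150 = 0.03824
[CO2*] = α₀ × DIC = 0.03824 × 2.34 = 0.0895 mmol/kg

[CO2*] = 0.0895 mmol/kg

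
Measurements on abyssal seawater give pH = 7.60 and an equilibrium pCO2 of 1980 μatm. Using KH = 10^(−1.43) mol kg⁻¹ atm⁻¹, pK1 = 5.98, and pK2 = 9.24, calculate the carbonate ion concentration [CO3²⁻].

[CO2*] = KH · pCO2 = 10^(−1.43) × 1980×10^-6 = 7.356×10^-5 mol/kg
α₀ = 1/(1 + K1/[H⁺] + K1K2/[H⁺]²) = 1/(1 + 10^+1.62 + 10^-0.02) = 0.02291
DIC = [CO2*]/α₀ = 7.356×10^-5 / 0.02291 = 3.210 mmol/kg
[CO3²⁻] = α₂·DIC; α₂ = 0.02188, so [CO3²⁻] = 0.02188 × 3.210 = 0.0703 mmol/kg

[CO3²⁻] = 0.0703 mmol/kg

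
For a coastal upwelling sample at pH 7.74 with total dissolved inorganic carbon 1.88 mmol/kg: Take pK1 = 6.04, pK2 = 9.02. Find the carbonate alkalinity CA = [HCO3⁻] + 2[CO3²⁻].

CA = 1.94 mmol/kg

CA = [HCO3⁻] + 2[CO3²⁻] = (α₁ + 2α₂)·DIC
At pH 7.74: [H⁺]/K1 = 10^-1.70 = 0.019953, K2/[H⁺] = 10^-1.28 = 0.052481
α₁ = 1/(1 + 0.019953 + 0.052481) = 1/1.0724 = 0.9325; α₂ = α₁·K2/[H⁺] = 0.04894
α₁ + 2α₂ = 1.0303
CA = 1.0303 × 1.88 = 1.94 mmol/kg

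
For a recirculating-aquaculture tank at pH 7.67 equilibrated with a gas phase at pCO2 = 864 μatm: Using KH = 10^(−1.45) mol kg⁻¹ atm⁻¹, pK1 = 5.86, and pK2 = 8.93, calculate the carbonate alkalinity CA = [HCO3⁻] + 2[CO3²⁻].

[CO2*] = KH · pCO2 = 10^(−1.45) × 864×10^-6 = 3.066×10^-5 mol/kg
α₀ = 1/(1 + K1/[H⁺] + K1K2/[H⁺]²) = 1/(1 + 10^+1.81 + 10^+0.55) = 0.01447
DIC = [CO2*]/α₀ = 3.066×10^-5 / 0.01447 = 2.119 mmol/kg
CA = (α₁ + 2α₂)·DIC = (0.9342 + 2×0.05134) × 2.119 = 2.20 mmol/kg

CA = 2.20 mmol/kg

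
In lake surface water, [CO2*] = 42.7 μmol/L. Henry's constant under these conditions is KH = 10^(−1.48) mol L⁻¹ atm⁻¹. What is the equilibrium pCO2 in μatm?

pCO2 = 1290 μatm

KH = 10^(−1.48) = 3.311×10^-2 mol L⁻¹ atm⁻¹
pCO2 = [CO2*]/KH = 42.7×10^-6 / 3.311×10^-2 = 1.29×10^-3 atm = 1290 μatm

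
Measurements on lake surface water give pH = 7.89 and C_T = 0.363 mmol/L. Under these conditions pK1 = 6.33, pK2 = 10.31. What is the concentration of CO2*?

α₀ = 1 / (1 + K1/[H⁺] + K1K2/[H⁺]²) = 1 / (1 + 10^+1.56 + 10^-0.86)
   = 1 / (1 + 36.308 + 0.13804) = 1/37.446 = 0.02671
[CO2*] = α₀ × DIC = 0.02671 × 0.363 = 0.00969 mmol/L = 9.69 μmol/L

[CO2*] = 9.69 μmol/L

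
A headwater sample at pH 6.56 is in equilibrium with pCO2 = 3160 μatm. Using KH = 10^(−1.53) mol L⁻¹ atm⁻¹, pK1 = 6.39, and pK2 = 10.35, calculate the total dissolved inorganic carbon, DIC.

[CO2*] = KH · pCO2 = 10^(−1.53) × 3160×10^-6 = 9.326×10^-5 mol/L
α₀ = 1/(1 + K1/[H⁺] + K1K2/[H⁺]²) = 1/(1 + 10^+0.17 + 10^-3.62) = 0.4033
DIC = [CO2*]/α₀ = 9.326×10^-5 / 0.4033 = 0.231 mmol/L

DIC = 0.231 mmol/L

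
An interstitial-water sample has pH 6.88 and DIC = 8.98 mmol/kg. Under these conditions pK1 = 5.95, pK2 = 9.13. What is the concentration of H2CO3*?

[CO2*] = 0.939 mmol/kg

α₀ = 1 / (1 + K1/[H⁺] + K1K2/[H⁺]²) = 1 / (1 + 10^+0.93 + 10^-1.32)
   = 1 / (1 + 8.5114 + 0.047863) = 1/9.5592 = 0.1046
[CO2*] = α₀ × DIC = 0.1046 × 8.98 = 0.939 mmol/kg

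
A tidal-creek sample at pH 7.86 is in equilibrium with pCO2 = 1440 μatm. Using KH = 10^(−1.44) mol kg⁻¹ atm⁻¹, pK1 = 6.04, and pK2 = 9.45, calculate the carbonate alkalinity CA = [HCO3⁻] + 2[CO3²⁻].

CA = 3.63 mmol/kg

[CO2*] = KH · pCO2 = 10^(−1.44) × 1440×10^-6 = 5.228×10^-5 mol/kg
α₀ = 1/(1 + K1/[H⁺] + K1K2/[H⁺]²) = 1/(1 + 10^+1.82 + 10^+0.23) = 0.01454
DIC = [CO2*]/α₀ = 5.228×10^-5 / 0.01454 = 3.595 mmol/kg
CA = (α₁ + 2α₂)·DIC = (0.9608 + 2×0.02470) × 3.595 = 3.63 mmol/kg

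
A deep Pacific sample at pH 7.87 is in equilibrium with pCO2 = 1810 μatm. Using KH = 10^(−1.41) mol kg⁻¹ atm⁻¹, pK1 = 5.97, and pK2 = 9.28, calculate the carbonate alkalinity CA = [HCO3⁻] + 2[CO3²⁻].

CA = 6.03 mmol/kg

[CO2*] = KH · pCO2 = 10^(−1.41) × 1810×10^-6 = 7.042×10^-5 mol/kg
α₀ = 1/(1 + K1/[H⁺] + K1K2/[H⁺]²) = 1/(1 + 10^+1.90 + 10^+0.49) = 0.01197
DIC = [CO2*]/α₀ = 7.042×10^-5 / 0.01197 = 5.881 mmol/kg
CA = (α₁ + 2α₂)·DIC = (0.9510 + 2×0.03700) × 5.881 = 6.03 mmol/kg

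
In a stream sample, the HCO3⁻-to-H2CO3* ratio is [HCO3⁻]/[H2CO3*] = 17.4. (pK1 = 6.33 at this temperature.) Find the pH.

From K1 = [H⁺][HCO3⁻]/[H2CO3*]:  pH = pK1 + log₁₀([HCO3⁻]/[H2CO3*])
log₁₀(17.4) = +1.241
pH = 6.33 + (+1.241) = 7.57

pH = 7.57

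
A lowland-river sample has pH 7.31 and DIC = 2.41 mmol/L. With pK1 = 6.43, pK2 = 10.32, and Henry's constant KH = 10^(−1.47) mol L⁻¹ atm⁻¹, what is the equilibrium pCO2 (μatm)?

α₀ = 1 / (1 + K1/[H⁺] + K1K2/[H⁺]²) = 1 / (1 + 10^+0.88 + 10^-2.13)
   = 1 / (1 + 7.5858 + 0.0074131) = 1/8.5932 = 0.1164
[CO2*] = α₀ × DIC = 0.1164 × 2.41 = 0.2805 mmol/L
pCO2 = [CO2*]/KH = 2.805×10^-4 / 3.388×10^-2 = 8280 μatm

pCO2 = 8280 μatm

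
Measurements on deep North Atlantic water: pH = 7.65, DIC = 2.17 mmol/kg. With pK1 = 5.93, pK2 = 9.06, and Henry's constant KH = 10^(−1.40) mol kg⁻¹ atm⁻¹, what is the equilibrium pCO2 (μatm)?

pCO2 = 982 μatm

α₀ = 1 / (1 + K1/[H⁺] + K1K2/[H⁺]²) = 1 / (1 + 10^+1.72 + 10^+0.31)
   = 1 / (1 + 52.481 + 2.0417) = 1/55.522 = 0.01801
[CO2*] = α₀ × DIC = 0.01801 × 2.17 = 0.03908 mmol/kg
pCO2 = [CO2*]/KH = 3.908×10^-5 / 3.981×10^-2 = 982 μatm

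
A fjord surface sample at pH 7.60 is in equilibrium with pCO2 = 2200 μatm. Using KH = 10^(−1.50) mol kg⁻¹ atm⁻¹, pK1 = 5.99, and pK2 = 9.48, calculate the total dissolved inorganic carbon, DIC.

DIC = 2.94 mmol/kg

[CO2*] = KH · pCO2 = 10^(−1.50) × 2200×10^-6 = 6.957×10^-5 mol/kg
α₀ = 1/(1 + K1/[H⁺] + K1K2/[H⁺]²) = 1/(1 + 10^+1.61 + 10^-0.27) = 0.02365
DIC = [CO2*]/α₀ = 6.957×10^-5 / 0.02365 = 2.94 mmol/kg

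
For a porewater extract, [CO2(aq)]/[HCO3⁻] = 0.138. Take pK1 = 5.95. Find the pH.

pH = 6.81

From K1 = [H⁺][HCO3⁻]/[CO2(aq)]:  pH = pK1 − log₁₀([CO2(aq)]/[HCO3⁻])
log₁₀(0.138) = -0.860
pH = 5.95 − (-0.860) = 6.81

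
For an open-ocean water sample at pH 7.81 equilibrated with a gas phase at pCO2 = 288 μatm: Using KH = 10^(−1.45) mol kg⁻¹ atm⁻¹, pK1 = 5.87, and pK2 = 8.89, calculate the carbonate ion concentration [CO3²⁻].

[CO3²⁻] = 0.0740 mmol/kg

[CO2*] = KH · pCO2 = 10^(−1.45) × 288×10^-6 = 1.022×10^-5 mol/kg
α₀ = 1/(1 + K1/[H⁺] + K1K2/[H⁺]²) = 1/(1 + 10^+1.94 + 10^+0.86) = 0.01049
DIC = [CO2*]/α₀ = 1.022×10^-5 / 0.01049 = 0.9743 mmol/kg
[CO3²⁻] = α₂·DIC; α₂ = 0.07598, so [CO3²⁻] = 0.07598 × 0.9743 = 0.0740 mmol/kg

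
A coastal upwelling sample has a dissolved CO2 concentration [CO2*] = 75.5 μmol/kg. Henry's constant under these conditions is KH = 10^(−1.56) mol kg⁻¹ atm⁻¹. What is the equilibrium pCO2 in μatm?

KH = 10^(−1.56) = 2.754×10^-2 mol kg⁻¹ atm⁻¹
pCO2 = [CO2*]/KH = 75.5×10^-6 / 2.754×10^-2 = 2.74×10^-3 atm = 2740 μatm

pCO2 = 2740 μatm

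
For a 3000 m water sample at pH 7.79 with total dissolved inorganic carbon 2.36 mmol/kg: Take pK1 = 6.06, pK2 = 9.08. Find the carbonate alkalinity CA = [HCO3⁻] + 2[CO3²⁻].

CA = 2.43 mmol/kg

CA = [HCO3⁻] + 2[CO3²⁻] = (α₁ + 2α₂)·DIC
At pH 7.79: [H⁺]/K1 = 10^-1.73 = 0.018621, K2/[H⁺] = 10^-1.29 = 0.051286
α₁ = 1/(1 + 0.018621 + 0.051286) = 1/1.0699 = 0.9347; α₂ = α₁·K2/[H⁺] = 0.04794
α₁ + 2α₂ = 1.0305
CA = 1.0305 × 2.36 = 2.43 mmol/kg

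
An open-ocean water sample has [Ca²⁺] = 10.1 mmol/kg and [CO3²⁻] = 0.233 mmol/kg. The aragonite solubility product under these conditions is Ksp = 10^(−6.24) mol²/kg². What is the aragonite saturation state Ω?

Ksp = 10^(−6.24) = 5.754×10^-7
Ω = [Ca²⁺][CO3²⁻]/Ksp = (10.1×10^-3)(0.233×10^-3) / 5.754×10^-7 = 4.09

Ω = 4.09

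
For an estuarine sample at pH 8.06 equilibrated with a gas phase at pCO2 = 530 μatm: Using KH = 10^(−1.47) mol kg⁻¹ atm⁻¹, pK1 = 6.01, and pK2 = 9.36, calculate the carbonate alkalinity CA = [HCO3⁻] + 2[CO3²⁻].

[CO2*] = KH · pCO2 = 10^(−1.47) × 530×10^-6 = 1.796×10^-5 mol/kg
α₀ = 1/(1 + K1/[H⁺] + K1K2/[H⁺]²) = 1/(1 + 10^+2.05 + 10^+0.75) = 0.008416
DIC = [CO2*]/α₀ = 1.796×10^-5 / 0.008416 = 2.134 mmol/kg
CA = (α₁ + 2α₂)·DIC = (0.9443 + 2×0.04733) × 2.134 = 2.22 mmol/kg

CA = 2.22 mmol/kg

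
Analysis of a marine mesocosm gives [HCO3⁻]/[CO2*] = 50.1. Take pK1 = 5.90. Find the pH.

From K1 = [H⁺][HCO3⁻]/[CO2*]:  pH = pK1 + log₁₀([HCO3⁻]/[CO2*])
log₁₀(50.1) = +1.700
pH = 5.90 + (+1.700) = 7.60

pH = 7.60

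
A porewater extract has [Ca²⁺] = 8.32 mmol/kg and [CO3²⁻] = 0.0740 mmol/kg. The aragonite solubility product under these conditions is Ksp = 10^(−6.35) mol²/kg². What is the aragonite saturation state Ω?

Ksp = 10^(−6.35) = 4.467×10^-7
Ω = [Ca²⁺][CO3²⁻]/Ksp = (8.32×10^-3)(0.0740×10^-3) / 4.467×10^-7 = 1.38

Ω = 1.38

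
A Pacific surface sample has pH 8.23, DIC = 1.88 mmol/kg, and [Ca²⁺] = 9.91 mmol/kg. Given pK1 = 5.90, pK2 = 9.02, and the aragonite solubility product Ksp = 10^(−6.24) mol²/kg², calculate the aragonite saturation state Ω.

α₂ = 1 / (1 + [H⁺]/K2 + [H⁺]²/(K1K2)) = 1 / (1 + 10^+0.79 + 10^-1.54)
   = 1 / (1 + 6.1660 + 0.028840) = 1/7.1948 = 0.1390
[CO3²⁻] = α₂ × DIC = 0.1390 × 1.88 = 0.2613 mmol/kg
Ksp = 10^(−6.24) = 5.754×10^-7
Ω = [Ca²⁺][CO3²⁻]/Ksp = (9.91×10^-3)(2.613×10^-4) / 5.754×10^-7 = 4.50

Ω = 4.50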